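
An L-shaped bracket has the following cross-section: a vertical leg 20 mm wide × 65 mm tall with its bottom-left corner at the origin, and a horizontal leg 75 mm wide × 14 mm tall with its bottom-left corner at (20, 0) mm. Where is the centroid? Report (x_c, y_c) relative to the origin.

Part | A | x̄ᵢ | ȳᵢ | A·x̄ᵢ | A·ȳᵢ
vertical leg | 1300.00 | 10.00 | 32.50 | 13000.00 | 42250.00
horizontal leg | 1050.00 | 57.50 | 7.00 | 60375.00 | 7350.00
Σ | 2350.00 |  |  | 73375.00 | 49600.00
x_c = 73375.00 / 2350.00 = 31.22 mm
y_c = 49600.00 / 2350.00 = 21.11 mm

x_c = 31.22 mm, y_c = 21.11 mm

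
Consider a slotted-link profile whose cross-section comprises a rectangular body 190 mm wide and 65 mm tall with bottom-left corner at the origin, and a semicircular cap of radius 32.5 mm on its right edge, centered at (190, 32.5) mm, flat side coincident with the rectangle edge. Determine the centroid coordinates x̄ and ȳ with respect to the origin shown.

rectangular body: A = 190 × 65 = 12350.00, centroid at (95.00, 32.50).
semicircular end: A = ½π·32.5² = 1659.15, centroid at (203.79, 32.50).
ΣA = 14009.15 mm², ΣAx̄ = 1511374.60 mm³, ΣAȳ = 455297.49 mm³.
x̄ = 1511374.60/14009.15 = 107.88 mm; ȳ = 455297.49/14009.15 = 32.50 mm.

x̄ = 107.88 mm, ȳ = 32.50 mm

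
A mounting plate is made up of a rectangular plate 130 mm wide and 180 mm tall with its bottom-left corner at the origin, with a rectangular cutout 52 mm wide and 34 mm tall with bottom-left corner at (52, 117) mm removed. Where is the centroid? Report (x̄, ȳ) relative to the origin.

x̄ = 63.94 mm, ȳ = 86.40 mm

plate: A = 130 × 180 = 23400.00, centroid at (65.00, 90.00).
hole: A = −(52 × 34) = -1768.00, centroid at (78.00, 134.00).
ΣA = 21632.00 mm²
ΣAx̄ = (23400.00)(65.00) + (-1768.00)(78.00) = 1383096.00 mm³
ΣAȳ = (23400.00)(90.00) + (-1768.00)(134.00) = 1869088.00 mm³
x̄ = 1383096.00 / 21632.00 = 63.94 mm
ȳ = 1869088.00 / 21632.00 = 86.40 mm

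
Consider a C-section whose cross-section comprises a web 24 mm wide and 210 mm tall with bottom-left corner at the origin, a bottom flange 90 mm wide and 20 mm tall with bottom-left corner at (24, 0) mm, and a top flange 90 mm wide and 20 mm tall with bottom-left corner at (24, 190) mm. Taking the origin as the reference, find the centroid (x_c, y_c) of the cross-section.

web: A = 24 × 210 = 5040.00, centroid at (12.00, 105.00).
bottom flange: A = 90 × 20 = 1800.00, centroid at (69.00, 10.00).
top flange: A = 90 × 20 = 1800.00, centroid at (69.00, 200.00).
ΣA = 8640.00 mm², ΣAx_c = 308880.00 mm³, ΣAy_c = 907200.00 mm³.
x_c = 308880.00/8640.00 = 35.75 mm; y_c = 907200.00/8640.00 = 105.00 mm.

x_c = 35.75 mm, y_c = 105.00 mm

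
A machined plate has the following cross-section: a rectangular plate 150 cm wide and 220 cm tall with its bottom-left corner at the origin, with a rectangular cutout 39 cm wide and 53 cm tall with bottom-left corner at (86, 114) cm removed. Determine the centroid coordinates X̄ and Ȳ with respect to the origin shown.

X̄ = 72.96 cm, Ȳ = 107.96 cm

Part | A | x̄ᵢ | ȳᵢ | A·x̄ᵢ | A·ȳᵢ
plate | 33000.00 | 75.00 | 110.00 | 2475000.00 | 3630000.00
hole | -2067.00 | 105.50 | 140.50 | -218068.50 | -290413.50
Σ | 30933.00 |  |  | 2256931.50 | 3339586.50
X̄ = 2256931.50 / 30933.00 = 72.96 cm
Ȳ = 3339586.50 / 30933.00 = 107.96 cm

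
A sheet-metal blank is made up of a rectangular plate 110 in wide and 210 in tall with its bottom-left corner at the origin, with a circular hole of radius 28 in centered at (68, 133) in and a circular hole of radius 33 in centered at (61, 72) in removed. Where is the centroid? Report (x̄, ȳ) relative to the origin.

x̄ = 51.95 in, ȳ = 107.55 in

Part | A | x̄ᵢ | ȳᵢ | A·x̄ᵢ | A·ȳᵢ
plate | 23100.00 | 55.00 | 105.00 | 1270500.00 | 2425500.00
hole 1 | -2463.01 | 68.00 | 133.00 | -167484.59 | -327580.15
hole 2 | -3421.19 | 61.00 | 72.00 | -208692.86 | -246326.00
Σ | 17215.80 |  |  | 894322.55 | 1851593.85
x̄ = 894322.55 / 17215.80 = 51.95 in
ȳ = 1851593.85 / 17215.80 = 107.55 in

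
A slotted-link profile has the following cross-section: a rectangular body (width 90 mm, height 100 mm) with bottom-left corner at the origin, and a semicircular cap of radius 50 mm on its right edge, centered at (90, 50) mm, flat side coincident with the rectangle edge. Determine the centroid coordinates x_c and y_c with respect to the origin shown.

x_c = 65.12 mm, y_c = 50.00 mm

rectangular body: A = 90 × 100 = 9000.00, centroid at (45.00, 50.00).
semicircular end: A = ½π·50² = 3926.99, centroid at (111.22, 50.00).
ΣA = 12926.99 mm², ΣAx_c = 841762.51 mm³, ΣAy_c = 646349.54 mm³.
x_c = 841762.51/12926.99 = 65.12 mm; y_c = 646349.54/12926.99 = 50.00 mm.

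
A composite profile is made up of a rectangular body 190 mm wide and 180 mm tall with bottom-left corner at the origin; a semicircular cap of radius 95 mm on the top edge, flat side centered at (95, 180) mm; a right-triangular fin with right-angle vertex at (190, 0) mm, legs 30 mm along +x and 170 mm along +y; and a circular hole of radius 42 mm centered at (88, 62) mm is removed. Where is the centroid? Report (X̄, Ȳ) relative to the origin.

Part | A | x̄ᵢ | ȳᵢ | A·x̄ᵢ | A·ȳᵢ
rectangular body | 34200.00 | 95.00 | 90.00 | 3249000.00 | 3078000.00
semicircular top | 14176.44 | 95.00 | 220.32 | 1346761.50 | 3123341.97
triangular fin | 2550.00 | 200.00 | 56.67 | 510000.00 | 144500.00
hole | -5541.77 | 88.00 | 62.00 | -487675.71 | -343589.71
Σ | 45384.67 |  |  | 4618085.79 | 6002252.26
X̄ = 4618085.79 / 45384.67 = 101.75 mm
Ȳ = 6002252.26 / 45384.67 = 132.25 mm

X̄ = 101.75 mm, Ȳ = 132.25 mm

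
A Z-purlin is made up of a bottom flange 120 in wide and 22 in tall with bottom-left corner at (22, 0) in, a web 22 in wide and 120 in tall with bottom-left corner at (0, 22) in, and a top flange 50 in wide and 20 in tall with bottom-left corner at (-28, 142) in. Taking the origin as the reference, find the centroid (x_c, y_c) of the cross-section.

x_c = 38.62 in, y_c = 63.30 in

bottom flange: A = 120 × 22 = 2640.00, centroid at (82.00, 11.00).
web: A = 22 × 120 = 2640.00, centroid at (11.00, 82.00).
top flange: A = 50 × 20 = 1000.00, centroid at (-3.00, 152.00).
ΣA = 6280.00 in², ΣAx_c = 242520.00 in³, ΣAy_c = 397520.00 in³.
x_c = 242520.00/6280.00 = 38.62 in; y_c = 397520.00/6280.00 = 63.30 in.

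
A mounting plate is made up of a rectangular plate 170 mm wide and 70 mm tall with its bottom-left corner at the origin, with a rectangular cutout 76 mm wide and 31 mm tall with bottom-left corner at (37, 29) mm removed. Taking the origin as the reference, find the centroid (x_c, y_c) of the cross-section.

x_c = 87.47 mm, y_c = 32.65 mm

Part | A | x̄ᵢ | ȳᵢ | A·x̄ᵢ | A·ȳᵢ
plate | 11900.00 | 85.00 | 35.00 | 1011500.00 | 416500.00
hole | -2356.00 | 75.00 | 44.50 | -176700.00 | -104842.00
Σ | 9544.00 |  |  | 834800.00 | 311658.00
x_c = 834800.00 / 9544.00 = 87.47 mm
y_c = 311658.00 / 9544.00 = 32.65 mm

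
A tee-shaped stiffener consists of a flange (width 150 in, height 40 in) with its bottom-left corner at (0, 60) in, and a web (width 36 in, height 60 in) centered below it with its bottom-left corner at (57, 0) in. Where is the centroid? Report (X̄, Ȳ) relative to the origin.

X̄ = 75.00 in, Ȳ = 66.76 in

web: A = 36 × 60 = 2160.00, centroid at (75.00, 30.00).
flange: A = 150 × 40 = 6000.00, centroid at (75.00, 80.00).
ΣA = 8160.00 in², ΣAX̄ = 612000.00 in³, ΣAȲ = 544800.00 in³.
X̄ = 612000.00/8160.00 = 75.00 in; Ȳ = 544800.00/8160.00 = 66.76 in.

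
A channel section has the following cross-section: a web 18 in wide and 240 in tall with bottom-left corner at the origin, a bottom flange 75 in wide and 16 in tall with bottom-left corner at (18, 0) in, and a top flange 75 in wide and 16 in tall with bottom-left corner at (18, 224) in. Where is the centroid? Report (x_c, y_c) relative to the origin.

x_c = 25.61 in, y_c = 120.00 in

web: A = 18 × 240 = 4320.00, centroid at (9.00, 120.00).
bottom flange: A = 75 × 16 = 1200.00, centroid at (55.50, 8.00).
top flange: A = 75 × 16 = 1200.00, centroid at (55.50, 232.00).
ΣA = 6720.00 in²
ΣAx_c = (4320.00)(9.00) + (1200.00)(55.50) + (1200.00)(55.50) = 172080.00 in³
ΣAy_c = (4320.00)(120.00) + (1200.00)(8.00) + (1200.00)(232.00) = 806400.00 in³
x_c = 172080.00 / 6720.00 = 25.61 in
y_c = 806400.00 / 6720.00 = 120.00 in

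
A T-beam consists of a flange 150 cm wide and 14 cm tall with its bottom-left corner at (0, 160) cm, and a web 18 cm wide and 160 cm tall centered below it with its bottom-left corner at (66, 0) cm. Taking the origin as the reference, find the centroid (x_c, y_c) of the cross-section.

x_c = 75.00 cm, y_c = 116.69 cm

web: A = 18 × 160 = 2880.00, centroid at (75.00, 80.00).
flange: A = 150 × 14 = 2100.00, centroid at (75.00, 167.00).
ΣA = 4980.00 cm², ΣAx_c = 373500.00 cm³, ΣAy_c = 581100.00 cm³.
x_c = 373500.00/4980.00 = 75.00 cm; y_c = 581100.00/4980.00 = 116.69 cm.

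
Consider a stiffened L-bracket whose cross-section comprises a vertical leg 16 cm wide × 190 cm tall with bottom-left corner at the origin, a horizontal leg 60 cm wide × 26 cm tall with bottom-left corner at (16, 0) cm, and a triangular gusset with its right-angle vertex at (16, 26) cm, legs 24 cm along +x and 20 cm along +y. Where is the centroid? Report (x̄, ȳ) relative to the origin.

x̄ = 21.04 cm, ȳ = 65.48 cm

vertical leg: A = 16 × 190 = 3040.00, centroid at (8.00, 95.00).
horizontal leg: A = 60 × 26 = 1560.00, centroid at (46.00, 13.00).
gusset: A = ½·24·20 = 240.00, centroid at (24.00, 32.67).
ΣA = 4840.00 cm², ΣAx̄ = 101840.00 cm³, ΣAȳ = 316920.00 cm³.
x̄ = 101840.00/4840.00 = 21.04 cm; ȳ = 316920.00/4840.00 = 65.48 cm.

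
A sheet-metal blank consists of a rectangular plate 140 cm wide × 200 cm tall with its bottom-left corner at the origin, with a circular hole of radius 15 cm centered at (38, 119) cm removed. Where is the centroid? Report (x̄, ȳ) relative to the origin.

plate: A = 140 × 200 = 28000.00, centroid at (70.00, 100.00).
hole: A = −π·15² = -706.86, centroid at (38.00, 119.00).
ΣA = 27293.14 cm², ΣAx̄ = 1933139.38 cm³, ΣAȳ = 2715883.86 cm³.
x̄ = 1933139.38/27293.14 = 70.83 cm; ȳ = 2715883.86/27293.14 = 99.51 cm.

x̄ = 70.83 cm, ȳ = 99.51 cm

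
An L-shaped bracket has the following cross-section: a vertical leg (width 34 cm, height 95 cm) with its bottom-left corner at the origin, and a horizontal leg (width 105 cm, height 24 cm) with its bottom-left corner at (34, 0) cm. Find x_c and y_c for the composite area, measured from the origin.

x_c = 47.46 cm, y_c = 31.94 cm

vertical leg: A = 34 × 95 = 3230.00, centroid at (17.00, 47.50).
horizontal leg: A = 105 × 24 = 2520.00, centroid at (86.50, 12.00).
ΣA = 5750.00 cm²
ΣAx_c = (3230.00)(17.00) + (2520.00)(86.50) = 272890.00 cm³
ΣAy_c = (3230.00)(47.50) + (2520.00)(12.00) = 183665.00 cm³
x_c = 272890.00 / 5750.00 = 47.46 cm
y_c = 183665.00 / 5750.00 = 31.94 cm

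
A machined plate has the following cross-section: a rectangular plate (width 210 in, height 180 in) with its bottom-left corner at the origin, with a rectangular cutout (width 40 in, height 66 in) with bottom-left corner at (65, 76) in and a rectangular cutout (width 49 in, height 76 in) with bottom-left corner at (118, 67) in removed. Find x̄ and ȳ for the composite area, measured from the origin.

x̄ = 102.24 in, ȳ = 86.63 in

Part | A | x̄ᵢ | ȳᵢ | A·x̄ᵢ | A·ȳᵢ
plate | 37800.00 | 105.00 | 90.00 | 3969000.00 | 3402000.00
hole 1 | -2640.00 | 85.00 | 109.00 | -224400.00 | -287760.00
hole 2 | -3724.00 | 142.50 | 105.00 | -530670.00 | -391020.00
Σ | 31436.00 |  |  | 3213930.00 | 2723220.00
x̄ = 3213930.00 / 31436.00 = 102.24 in
ȳ = 2723220.00 / 31436.00 = 86.63 in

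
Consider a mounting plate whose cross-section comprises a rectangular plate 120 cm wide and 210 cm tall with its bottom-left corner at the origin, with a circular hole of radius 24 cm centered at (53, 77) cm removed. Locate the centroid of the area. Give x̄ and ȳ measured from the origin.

Part | A | x̄ᵢ | ȳᵢ | A·x̄ᵢ | A·ȳᵢ
plate | 25200.00 | 60.00 | 105.00 | 1512000.00 | 2646000.00
hole | -1809.56 | 53.00 | 77.00 | -95906.54 | -139335.92
Σ | 23390.44 |  |  | 1416093.46 | 2506664.08
x̄ = 1416093.46 / 23390.44 = 60.54 cm
ȳ = 2506664.08 / 23390.44 = 107.17 cm

x̄ = 60.54 cm, ȳ = 107.17 cm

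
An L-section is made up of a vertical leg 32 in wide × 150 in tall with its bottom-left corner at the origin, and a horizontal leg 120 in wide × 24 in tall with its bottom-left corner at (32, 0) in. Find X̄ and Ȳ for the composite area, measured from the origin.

X̄ = 44.50 in, Ȳ = 51.38 in

vertical leg: A = 32 × 150 = 4800.00, centroid at (16.00, 75.00).
horizontal leg: A = 120 × 24 = 2880.00, centroid at (92.00, 12.00).
ΣA = 7680.00 in², ΣAX̄ = 341760.00 in³, ΣAȲ = 394560.00 in³.
X̄ = 341760.00/7680.00 = 44.50 in; Ȳ = 394560.00/7680.00 = 51.38 in.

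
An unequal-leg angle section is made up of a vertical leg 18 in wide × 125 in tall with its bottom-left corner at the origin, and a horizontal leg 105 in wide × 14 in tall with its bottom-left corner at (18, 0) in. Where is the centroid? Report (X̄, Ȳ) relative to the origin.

Part | A | x̄ᵢ | ȳᵢ | A·x̄ᵢ | A·ȳᵢ
vertical leg | 2250.00 | 9.00 | 62.50 | 20250.00 | 140625.00
horizontal leg | 1470.00 | 70.50 | 7.00 | 103635.00 | 10290.00
Σ | 3720.00 |  |  | 123885.00 | 150915.00
X̄ = 123885.00 / 3720.00 = 33.30 in
Ȳ = 150915.00 / 3720.00 = 40.57 in

X̄ = 33.30 in, Ȳ = 40.57 in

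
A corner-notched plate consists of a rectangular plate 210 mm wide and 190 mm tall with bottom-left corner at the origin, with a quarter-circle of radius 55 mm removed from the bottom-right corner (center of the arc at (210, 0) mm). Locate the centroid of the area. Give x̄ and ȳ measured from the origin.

plate: A = 210 × 190 = 39900.00, centroid at (105.00, 95.00).
removed quarter-circle: A = −¼π·55² = -2375.83, centroid at (186.66, 23.34).
ΣA = 37524.17 mm², ΣAx̄ = 3746034.15 mm³, ΣAȳ = 3735041.67 mm³.
x̄ = 3746034.15/37524.17 = 99.83 mm; ȳ = 3735041.67/37524.17 = 99.54 mm.

x̄ = 99.83 mm, ȳ = 99.54 mm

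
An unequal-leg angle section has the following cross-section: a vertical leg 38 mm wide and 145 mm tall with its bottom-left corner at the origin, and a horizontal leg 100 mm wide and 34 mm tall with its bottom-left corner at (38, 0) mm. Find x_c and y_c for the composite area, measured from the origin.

vertical leg: A = 38 × 145 = 5510.00, centroid at (19.00, 72.50).
horizontal leg: A = 100 × 34 = 3400.00, centroid at (88.00, 17.00).
ΣA = 8910.00 mm²
ΣAx_c = (5510.00)(19.00) + (3400.00)(88.00) = 403890.00 mm³
ΣAy_c = (5510.00)(72.50) + (3400.00)(17.00) = 457275.00 mm³
x_c = 403890.00 / 8910.00 = 45.33 mm
y_c = 457275.00 / 8910.00 = 51.32 mm

x_c = 45.33 mm, y_c = 51.32 mm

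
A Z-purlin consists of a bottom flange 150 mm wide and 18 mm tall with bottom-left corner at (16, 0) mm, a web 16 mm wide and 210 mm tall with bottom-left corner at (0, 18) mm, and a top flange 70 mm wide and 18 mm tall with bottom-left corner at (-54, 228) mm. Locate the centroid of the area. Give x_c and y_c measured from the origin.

bottom flange: A = 150 × 18 = 2700.00, centroid at (91.00, 9.00).
web: A = 16 × 210 = 3360.00, centroid at (8.00, 123.00).
top flange: A = 70 × 18 = 1260.00, centroid at (-19.00, 237.00).
ΣA = 7320.00 mm²
ΣAx_c = (2700.00)(91.00) + (3360.00)(8.00) + (1260.00)(-19.00) = 248640.00 mm³
ΣAy_c = (2700.00)(9.00) + (3360.00)(123.00) + (1260.00)(237.00) = 736200.00 mm³
x_c = 248640.00 / 7320.00 = 33.97 mm
y_c = 736200.00 / 7320.00 = 100.57 mm

x_c = 33.97 mm, y_c = 100.57 mm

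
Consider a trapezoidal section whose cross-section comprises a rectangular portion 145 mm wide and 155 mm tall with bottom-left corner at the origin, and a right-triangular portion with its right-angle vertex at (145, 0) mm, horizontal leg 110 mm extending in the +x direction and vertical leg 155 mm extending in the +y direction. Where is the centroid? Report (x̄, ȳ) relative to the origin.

rectangular portion: A = 145 × 155 = 22475.00, centroid at (72.50, 77.50).
triangular portion: A = ½·110·155 = 8525.00, centroid at (181.67, 51.67).
ΣA = 31000.00 mm²
ΣAx̄ = (22475.00)(72.50) + (8525.00)(181.67) = 3178145.83 mm³
ΣAȳ = (22475.00)(77.50) + (8525.00)(51.67) = 2182270.83 mm³
x̄ = 3178145.83 / 31000.00 = 102.52 mm
ȳ = 2182270.83 / 31000.00 = 70.40 mm

x̄ = 102.52 mm, ȳ = 70.40 mm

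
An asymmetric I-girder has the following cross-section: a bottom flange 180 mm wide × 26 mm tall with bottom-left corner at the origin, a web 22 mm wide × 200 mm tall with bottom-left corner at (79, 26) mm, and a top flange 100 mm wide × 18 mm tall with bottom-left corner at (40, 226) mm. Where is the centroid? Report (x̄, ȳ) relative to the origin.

bottom flange: A = 180 × 26 = 4680.00, centroid at (90.00, 13.00).
web: A = 22 × 200 = 4400.00, centroid at (90.00, 126.00).
top flange: A = 100 × 18 = 1800.00, centroid at (90.00, 235.00).
ΣA = 10880.00 mm², ΣAx̄ = 979200.00 mm³, ΣAȳ = 1038240.00 mm³.
x̄ = 979200.00/10880.00 = 90.00 mm; ȳ = 1038240.00/10880.00 = 95.43 mm.

x̄ = 90.00 mm, ȳ = 95.43 mm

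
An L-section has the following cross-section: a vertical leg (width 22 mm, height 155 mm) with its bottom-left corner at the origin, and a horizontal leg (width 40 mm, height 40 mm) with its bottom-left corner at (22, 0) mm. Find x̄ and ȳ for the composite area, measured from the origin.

x̄ = 20.90 mm, ȳ = 59.14 mm

Part | A | x̄ᵢ | ȳᵢ | A·x̄ᵢ | A·ȳᵢ
vertical leg | 3410.00 | 11.00 | 77.50 | 37510.00 | 264275.00
horizontal leg | 1600.00 | 42.00 | 20.00 | 67200.00 | 32000.00
Σ | 5010.00 |  |  | 104710.00 | 296275.00
x̄ = 104710.00 / 5010.00 = 20.90 mm
ȳ = 296275.00 / 5010.00 = 59.14 mm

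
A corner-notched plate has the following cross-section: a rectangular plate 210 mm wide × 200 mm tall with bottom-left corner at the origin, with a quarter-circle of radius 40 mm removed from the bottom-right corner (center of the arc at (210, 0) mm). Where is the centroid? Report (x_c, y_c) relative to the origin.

plate: A = 210 × 200 = 42000.00, centroid at (105.00, 100.00).
removed quarter-circle: A = −¼π·40² = -1256.64, centroid at (193.02, 16.98).
ΣA = 40743.36 mm²
ΣAx_c = (42000.00)(105.00) + (-1256.64)(193.02) = 4167439.55 mm³
ΣAy_c = (42000.00)(100.00) + (-1256.64)(16.98) = 4178666.67 mm³
x_c = 4167439.55 / 40743.36 = 102.29 mm
y_c = 4178666.67 / 40743.36 = 102.56 mm

x_c = 102.29 mm, y_c = 102.56 mm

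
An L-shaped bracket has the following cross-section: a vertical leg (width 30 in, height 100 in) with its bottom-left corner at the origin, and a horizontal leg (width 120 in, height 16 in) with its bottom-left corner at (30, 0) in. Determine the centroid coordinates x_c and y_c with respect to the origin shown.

vertical leg: A = 30 × 100 = 3000.00, centroid at (15.00, 50.00).
horizontal leg: A = 120 × 16 = 1920.00, centroid at (90.00, 8.00).
ΣA = 4920.00 in²
ΣAx_c = (3000.00)(15.00) + (1920.00)(90.00) = 217800.00 in³
ΣAy_c = (3000.00)(50.00) + (1920.00)(8.00) = 165360.00 in³
x_c = 217800.00 / 4920.00 = 44.27 in
y_c = 165360.00 / 4920.00 = 33.61 in

x_c = 44.27 in, y_c = 33.61 in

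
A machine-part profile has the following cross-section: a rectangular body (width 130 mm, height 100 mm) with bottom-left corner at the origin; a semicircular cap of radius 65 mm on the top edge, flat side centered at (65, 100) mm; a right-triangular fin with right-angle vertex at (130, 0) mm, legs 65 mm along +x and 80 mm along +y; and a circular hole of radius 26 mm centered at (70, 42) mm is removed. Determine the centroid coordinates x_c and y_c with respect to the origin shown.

x_c = 75.68 mm, y_c = 73.43 mm

Part | A | x̄ᵢ | ȳᵢ | A·x̄ᵢ | A·ȳᵢ
rectangular body | 13000.00 | 65.00 | 50.00 | 845000.00 | 650000.00
semicircular top | 6636.61 | 65.00 | 127.59 | 431379.94 | 846744.78
triangular fin | 2600.00 | 151.67 | 26.67 | 394333.33 | 69333.33
hole | -2123.72 | 70.00 | 42.00 | -148660.16 | -89196.10
Σ | 20112.90 |  |  | 1522053.11 | 1476882.02
x_c = 1522053.11 / 20112.90 = 75.68 mm
y_c = 1476882.02 / 20112.90 = 73.43 mm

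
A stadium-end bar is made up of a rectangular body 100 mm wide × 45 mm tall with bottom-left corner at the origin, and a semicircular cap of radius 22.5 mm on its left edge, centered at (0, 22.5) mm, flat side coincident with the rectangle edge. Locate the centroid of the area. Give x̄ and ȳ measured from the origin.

x̄ = 41.06 mm, ȳ = 22.50 mm

Part | A | x̄ᵢ | ȳᵢ | A·x̄ᵢ | A·ȳᵢ
rectangular body | 4500.00 | 50.00 | 22.50 | 225000.00 | 101250.00
semicircular end | 795.22 | -9.55 | 22.50 | -7593.75 | 17892.35
Σ | 5295.22 |  |  | 217406.25 | 119142.35
x̄ = 217406.25 / 5295.22 = 41.06 mm
ȳ = 119142.35 / 5295.22 = 22.50 mm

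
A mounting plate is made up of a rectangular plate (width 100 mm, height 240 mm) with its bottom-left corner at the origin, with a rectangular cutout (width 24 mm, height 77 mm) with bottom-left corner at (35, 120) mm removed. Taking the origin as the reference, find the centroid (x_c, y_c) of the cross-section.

Part | A | x̄ᵢ | ȳᵢ | A·x̄ᵢ | A·ȳᵢ
plate | 24000.00 | 50.00 | 120.00 | 1200000.00 | 2880000.00
hole | -1848.00 | 47.00 | 158.50 | -86856.00 | -292908.00
Σ | 22152.00 |  |  | 1113144.00 | 2587092.00
x_c = 1113144.00 / 22152.00 = 50.25 mm
y_c = 2587092.00 / 22152.00 = 116.79 mm

x_c = 50.25 mm, y_c = 116.79 mm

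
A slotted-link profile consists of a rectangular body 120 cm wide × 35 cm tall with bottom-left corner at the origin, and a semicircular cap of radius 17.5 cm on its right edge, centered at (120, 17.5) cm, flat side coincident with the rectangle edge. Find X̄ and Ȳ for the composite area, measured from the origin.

X̄ = 66.93 cm, Ȳ = 17.50 cm

rectangular body: A = 120 × 35 = 4200.00, centroid at (60.00, 17.50).
semicircular end: A = ½π·17.5² = 481.06, centroid at (127.43, 17.50).
ΣA = 4681.06 cm²
ΣAX̄ = (4200.00)(60.00) + (481.06)(127.43) = 313299.68 cm³
ΣAȲ = (4200.00)(17.50) + (481.06)(17.50) = 81918.49 cm³
X̄ = 313299.68 / 4681.06 = 66.93 cm
Ȳ = 81918.49 / 4681.06 = 17.50 cm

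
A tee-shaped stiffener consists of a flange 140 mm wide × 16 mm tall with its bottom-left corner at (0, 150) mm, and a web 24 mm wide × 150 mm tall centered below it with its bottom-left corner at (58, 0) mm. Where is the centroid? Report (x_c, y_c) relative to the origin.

x_c = 70.00 mm, y_c = 106.84 mm

web: A = 24 × 150 = 3600.00, centroid at (70.00, 75.00).
flange: A = 140 × 16 = 2240.00, centroid at (70.00, 158.00).
ΣA = 5840.00 mm²
ΣAx_c = (3600.00)(70.00) + (2240.00)(70.00) = 408800.00 mm³
ΣAy_c = (3600.00)(75.00) + (2240.00)(158.00) = 623920.00 mm³
x_c = 408800.00 / 5840.00 = 70.00 mm
y_c = 623920.00 / 5840.00 = 106.84 mm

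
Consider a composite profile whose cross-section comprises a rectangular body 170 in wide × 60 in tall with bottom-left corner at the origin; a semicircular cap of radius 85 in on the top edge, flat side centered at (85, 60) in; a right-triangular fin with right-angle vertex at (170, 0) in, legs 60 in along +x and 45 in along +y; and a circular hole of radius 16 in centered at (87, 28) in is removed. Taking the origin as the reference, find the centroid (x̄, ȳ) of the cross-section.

x̄ = 91.34 in, ȳ = 63.10 in

Part | A | x̄ᵢ | ȳᵢ | A·x̄ᵢ | A·ȳᵢ
rectangular body | 10200.00 | 85.00 | 30.00 | 867000.00 | 306000.00
semicircular top | 11349.00 | 85.00 | 96.08 | 964665.29 | 1090356.87
triangular fin | 1350.00 | 190.00 | 15.00 | 256500.00 | 20250.00
hole | -804.25 | 87.00 | 28.00 | -69969.55 | -22518.94
Σ | 22094.76 |  |  | 2018195.74 | 1394087.94
x̄ = 2018195.74 / 22094.76 = 91.34 in
ȳ = 1394087.94 / 22094.76 = 63.10 in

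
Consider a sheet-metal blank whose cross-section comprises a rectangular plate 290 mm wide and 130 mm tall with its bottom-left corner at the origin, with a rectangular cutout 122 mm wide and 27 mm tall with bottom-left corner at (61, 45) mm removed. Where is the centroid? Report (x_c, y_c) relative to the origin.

x_c = 147.20 mm, y_c = 65.62 mm

plate: A = 290 × 130 = 37700.00, centroid at (145.00, 65.00).
hole: A = −(122 × 27) = -3294.00, centroid at (122.00, 58.50).
ΣA = 34406.00 mm², ΣAx_c = 5064632.00 mm³, ΣAy_c = 2257801.00 mm³.
x_c = 5064632.00/34406.00 = 147.20 mm; y_c = 2257801.00/34406.00 = 65.62 mm.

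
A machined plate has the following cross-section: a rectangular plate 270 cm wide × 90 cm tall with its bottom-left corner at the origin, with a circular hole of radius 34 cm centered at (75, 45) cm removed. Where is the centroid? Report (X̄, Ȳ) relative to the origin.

X̄ = 145.54 cm, Ȳ = 45.00 cm

plate: A = 270 × 90 = 24300.00, centroid at (135.00, 45.00).
hole: A = −π·34² = -3631.68, centroid at (75.00, 45.00).
ΣA = 20668.32 cm²
ΣAX̄ = (24300.00)(135.00) + (-3631.68)(75.00) = 3008123.92 cm³
ΣAȲ = (24300.00)(45.00) + (-3631.68)(45.00) = 930074.35 cm³
X̄ = 3008123.92 / 20668.32 = 145.54 cm
Ȳ = 930074.35 / 20668.32 = 45.00 cm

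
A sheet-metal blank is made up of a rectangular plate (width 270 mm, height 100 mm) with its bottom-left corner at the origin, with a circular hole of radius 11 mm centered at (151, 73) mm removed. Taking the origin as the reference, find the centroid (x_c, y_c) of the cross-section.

x_c = 134.77 mm, y_c = 49.67 mm

plate: A = 270 × 100 = 27000.00, centroid at (135.00, 50.00).
hole: A = −π·11² = -380.13, centroid at (151.00, 73.00).
ΣA = 26619.87 mm²
ΣAx_c = (27000.00)(135.00) + (-380.13)(151.00) = 3587599.96 mm³
ΣAy_c = (27000.00)(50.00) + (-380.13)(73.00) = 1322250.31 mm³
x_c = 3587599.96 / 26619.87 = 134.77 mm
y_c = 1322250.31 / 26619.87 = 49.67 mm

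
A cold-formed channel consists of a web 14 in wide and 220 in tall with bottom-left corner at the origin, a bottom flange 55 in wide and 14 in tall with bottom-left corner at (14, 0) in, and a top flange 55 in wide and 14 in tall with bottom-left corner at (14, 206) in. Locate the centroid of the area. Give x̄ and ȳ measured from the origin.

Part | A | x̄ᵢ | ȳᵢ | A·x̄ᵢ | A·ȳᵢ
web | 3080.00 | 7.00 | 110.00 | 21560.00 | 338800.00
bottom flange | 770.00 | 41.50 | 7.00 | 31955.00 | 5390.00
top flange | 770.00 | 41.50 | 213.00 | 31955.00 | 164010.00
Σ | 4620.00 |  |  | 85470.00 | 508200.00
x̄ = 85470.00 / 4620.00 = 18.50 in
ȳ = 508200.00 / 4620.00 = 110.00 in

x̄ = 18.50 in, ȳ = 110.00 in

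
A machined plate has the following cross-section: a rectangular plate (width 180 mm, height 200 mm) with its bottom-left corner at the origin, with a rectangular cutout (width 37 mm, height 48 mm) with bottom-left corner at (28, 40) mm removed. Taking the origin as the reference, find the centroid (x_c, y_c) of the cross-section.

plate: A = 180 × 200 = 36000.00, centroid at (90.00, 100.00).
hole: A = −(37 × 48) = -1776.00, centroid at (46.50, 64.00).
ΣA = 34224.00 mm²
ΣAx_c = (36000.00)(90.00) + (-1776.00)(46.50) = 3157416.00 mm³
ΣAy_c = (36000.00)(100.00) + (-1776.00)(64.00) = 3486336.00 mm³
x_c = 3157416.00 / 34224.00 = 92.26 mm
y_c = 3486336.00 / 34224.00 = 101.87 mm

x_c = 92.26 mm, y_c = 101.87 mm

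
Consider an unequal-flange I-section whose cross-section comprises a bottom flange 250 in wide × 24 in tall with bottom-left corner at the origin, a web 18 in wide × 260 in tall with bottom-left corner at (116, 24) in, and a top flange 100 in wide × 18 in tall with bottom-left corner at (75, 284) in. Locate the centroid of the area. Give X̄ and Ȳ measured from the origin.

X̄ = 125.00 in, Ȳ = 105.78 in

bottom flange: A = 250 × 24 = 6000.00, centroid at (125.00, 12.00).
web: A = 18 × 260 = 4680.00, centroid at (125.00, 154.00).
top flange: A = 100 × 18 = 1800.00, centroid at (125.00, 293.00).
ΣA = 12480.00 in², ΣAX̄ = 1560000.00 in³, ΣAȲ = 1320120.00 in³.
X̄ = 1560000.00/12480.00 = 125.00 in; Ȳ = 1320120.00/12480.00 = 105.78 in.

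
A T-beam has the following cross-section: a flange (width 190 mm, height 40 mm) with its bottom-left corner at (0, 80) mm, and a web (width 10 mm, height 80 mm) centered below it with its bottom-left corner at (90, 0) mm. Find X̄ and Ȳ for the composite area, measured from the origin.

web: A = 10 × 80 = 800.00, centroid at (95.00, 40.00).
flange: A = 190 × 40 = 7600.00, centroid at (95.00, 100.00).
ΣA = 8400.00 mm², ΣAX̄ = 798000.00 mm³, ΣAȲ = 792000.00 mm³.
X̄ = 798000.00/8400.00 = 95.00 mm; Ȳ = 792000.00/8400.00 = 94.29 mm.

X̄ = 95.00 mm, Ȳ = 94.29 mm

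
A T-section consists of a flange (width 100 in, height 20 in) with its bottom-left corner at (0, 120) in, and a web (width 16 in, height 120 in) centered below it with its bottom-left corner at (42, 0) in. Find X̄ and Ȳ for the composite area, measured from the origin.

X̄ = 50.00 in, Ȳ = 95.71 in

web: A = 16 × 120 = 1920.00, centroid at (50.00, 60.00).
flange: A = 100 × 20 = 2000.00, centroid at (50.00, 130.00).
ΣA = 3920.00 in², ΣAX̄ = 196000.00 in³, ΣAȲ = 375200.00 in³.
X̄ = 196000.00/3920.00 = 50.00 in; Ȳ = 375200.00/3920.00 = 95.71 in.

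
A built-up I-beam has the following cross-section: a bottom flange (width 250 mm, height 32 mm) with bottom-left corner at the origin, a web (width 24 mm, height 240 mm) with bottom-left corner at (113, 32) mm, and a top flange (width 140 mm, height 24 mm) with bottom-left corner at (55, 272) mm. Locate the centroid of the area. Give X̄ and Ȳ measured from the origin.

bottom flange: A = 250 × 32 = 8000.00, centroid at (125.00, 16.00).
web: A = 24 × 240 = 5760.00, centroid at (125.00, 152.00).
top flange: A = 140 × 24 = 3360.00, centroid at (125.00, 284.00).
ΣA = 17120.00 mm², ΣAX̄ = 2140000.00 mm³, ΣAȲ = 1957760.00 mm³.
X̄ = 2140000.00/17120.00 = 125.00 mm; Ȳ = 1957760.00/17120.00 = 114.36 mm.

X̄ = 125.00 mm, Ȳ = 114.36 mm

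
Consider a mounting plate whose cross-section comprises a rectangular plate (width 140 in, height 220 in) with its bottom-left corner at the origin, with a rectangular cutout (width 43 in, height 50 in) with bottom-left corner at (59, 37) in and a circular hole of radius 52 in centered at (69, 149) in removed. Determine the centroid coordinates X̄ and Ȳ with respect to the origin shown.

X̄ = 69.30 in, Ȳ = 98.68 in

Part | A | x̄ᵢ | ȳᵢ | A·x̄ᵢ | A·ȳᵢ
plate | 30800.00 | 70.00 | 110.00 | 2156000.00 | 3388000.00
hole 1 | -2150.00 | 80.50 | 62.00 | -173075.00 | -133300.00
hole 2 | -8494.87 | 69.00 | 149.00 | -586145.79 | -1265735.11
Σ | 20155.13 |  |  | 1396779.21 | 1988964.89
X̄ = 1396779.21 / 20155.13 = 69.30 in
Ȳ = 1988964.89 / 20155.13 = 98.68 in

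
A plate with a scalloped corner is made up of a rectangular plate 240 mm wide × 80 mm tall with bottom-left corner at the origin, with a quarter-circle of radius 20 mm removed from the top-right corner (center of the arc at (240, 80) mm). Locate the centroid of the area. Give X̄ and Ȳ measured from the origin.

X̄ = 118.15 mm, Ȳ = 39.48 mm

plate: A = 240 × 80 = 19200.00, centroid at (120.00, 40.00).
removed quarter-circle: A = −¼π·20² = -314.16, centroid at (231.51, 71.51).
ΣA = 18885.84 mm², ΣAX̄ = 2231268.44 mm³, ΣAȲ = 745533.93 mm³.
X̄ = 2231268.44/18885.84 = 118.15 mm; Ȳ = 745533.93/18885.84 = 39.48 mm.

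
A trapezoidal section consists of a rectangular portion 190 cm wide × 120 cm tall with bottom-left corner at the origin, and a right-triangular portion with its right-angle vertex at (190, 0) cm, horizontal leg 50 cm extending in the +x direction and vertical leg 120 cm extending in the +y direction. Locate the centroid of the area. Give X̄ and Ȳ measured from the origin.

Part | A | x̄ᵢ | ȳᵢ | A·x̄ᵢ | A·ȳᵢ
rectangular portion | 22800.00 | 95.00 | 60.00 | 2166000.00 | 1368000.00
triangular portion | 3000.00 | 206.67 | 40.00 | 620000.00 | 120000.00
Σ | 25800.00 |  |  | 2786000.00 | 1488000.00
X̄ = 2786000.00 / 25800.00 = 107.98 cm
Ȳ = 1488000.00 / 25800.00 = 57.67 cm

X̄ = 107.98 cm, Ȳ = 57.67 cm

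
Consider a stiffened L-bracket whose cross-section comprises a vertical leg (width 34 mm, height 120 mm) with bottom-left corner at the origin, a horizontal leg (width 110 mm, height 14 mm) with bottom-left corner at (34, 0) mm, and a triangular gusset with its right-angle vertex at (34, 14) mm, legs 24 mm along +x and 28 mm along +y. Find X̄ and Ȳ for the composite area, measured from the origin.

Part | A | x̄ᵢ | ȳᵢ | A·x̄ᵢ | A·ȳᵢ
vertical leg | 4080.00 | 17.00 | 60.00 | 69360.00 | 244800.00
horizontal leg | 1540.00 | 89.00 | 7.00 | 137060.00 | 10780.00
gusset | 336.00 | 42.00 | 23.33 | 14112.00 | 7840.00
Σ | 5956.00 |  |  | 220532.00 | 263420.00
X̄ = 220532.00 / 5956.00 = 37.03 mm
Ȳ = 263420.00 / 5956.00 = 44.23 mm

X̄ = 37.03 mm, Ȳ = 44.23 mm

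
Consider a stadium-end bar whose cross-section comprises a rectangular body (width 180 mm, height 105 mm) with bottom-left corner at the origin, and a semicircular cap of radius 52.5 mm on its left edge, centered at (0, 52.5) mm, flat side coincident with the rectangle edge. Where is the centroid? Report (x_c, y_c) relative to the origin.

Part | A | x̄ᵢ | ȳᵢ | A·x̄ᵢ | A·ȳᵢ
rectangular body | 18900.00 | 90.00 | 52.50 | 1701000.00 | 992250.00
semicircular end | 4329.51 | -22.28 | 52.50 | -96468.75 | 227299.14
Σ | 23229.51 |  |  | 1604531.25 | 1219549.14
x_c = 1604531.25 / 23229.51 = 69.07 mm
y_c = 1219549.14 / 23229.51 = 52.50 mm

x_c = 69.07 mm, y_c = 52.50 mm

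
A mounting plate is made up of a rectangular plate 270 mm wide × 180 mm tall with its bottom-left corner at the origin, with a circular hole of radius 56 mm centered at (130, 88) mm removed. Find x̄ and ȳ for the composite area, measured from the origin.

x̄ = 136.27 mm, ȳ = 90.51 mm

plate: A = 270 × 180 = 48600.00, centroid at (135.00, 90.00).
hole: A = −π·56² = -9852.03, centroid at (130.00, 88.00).
ΣA = 38747.97 mm², ΣAx̄ = 5280235.51 mm³, ΣAȳ = 3507020.96 mm³.
x̄ = 5280235.51/38747.97 = 136.27 mm; ȳ = 3507020.96/38747.97 = 90.51 mm.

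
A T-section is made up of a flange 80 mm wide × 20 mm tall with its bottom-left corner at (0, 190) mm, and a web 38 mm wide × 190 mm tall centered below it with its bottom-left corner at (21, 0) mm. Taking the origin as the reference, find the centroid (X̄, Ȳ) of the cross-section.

web: A = 38 × 190 = 7220.00, centroid at (40.00, 95.00).
flange: A = 80 × 20 = 1600.00, centroid at (40.00, 200.00).
ΣA = 8820.00 mm²
ΣAX̄ = (7220.00)(40.00) + (1600.00)(40.00) = 352800.00 mm³
ΣAȲ = (7220.00)(95.00) + (1600.00)(200.00) = 1005900.00 mm³
X̄ = 352800.00 / 8820.00 = 40.00 mm
Ȳ = 1005900.00 / 8820.00 = 114.05 mm

X̄ = 40.00 mm, Ȳ = 114.05 mm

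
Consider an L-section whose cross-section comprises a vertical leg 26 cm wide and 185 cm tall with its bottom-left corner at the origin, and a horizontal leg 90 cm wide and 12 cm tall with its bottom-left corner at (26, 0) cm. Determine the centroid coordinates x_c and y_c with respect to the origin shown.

x_c = 23.63 cm, y_c = 76.64 cm

vertical leg: A = 26 × 185 = 4810.00, centroid at (13.00, 92.50).
horizontal leg: A = 90 × 12 = 1080.00, centroid at (71.00, 6.00).
ΣA = 5890.00 cm²
ΣAx_c = (4810.00)(13.00) + (1080.00)(71.00) = 139210.00 cm³
ΣAy_c = (4810.00)(92.50) + (1080.00)(6.00) = 451405.00 cm³
x_c = 139210.00 / 5890.00 = 23.63 cm
y_c = 451405.00 / 5890.00 = 76.64 cm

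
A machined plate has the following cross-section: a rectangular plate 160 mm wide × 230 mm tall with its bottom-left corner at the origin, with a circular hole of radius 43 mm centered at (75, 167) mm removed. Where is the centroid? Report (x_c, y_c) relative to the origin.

Part | A | x̄ᵢ | ȳᵢ | A·x̄ᵢ | A·ȳᵢ
plate | 36800.00 | 80.00 | 115.00 | 2944000.00 | 4232000.00
hole | -5808.80 | 75.00 | 167.00 | -435660.36 | -970070.40
Σ | 30991.20 |  |  | 2508339.64 | 3261929.60
x_c = 2508339.64 / 30991.20 = 80.94 mm
y_c = 3261929.60 / 30991.20 = 105.25 mm

x_c = 80.94 mm, y_c = 105.25 mm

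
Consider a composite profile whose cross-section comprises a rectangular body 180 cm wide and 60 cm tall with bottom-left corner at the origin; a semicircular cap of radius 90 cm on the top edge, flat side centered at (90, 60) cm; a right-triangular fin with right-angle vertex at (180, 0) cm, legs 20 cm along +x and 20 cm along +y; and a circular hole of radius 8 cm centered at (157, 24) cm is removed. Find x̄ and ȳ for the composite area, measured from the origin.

x̄ = 90.25 cm, ȳ = 66.74 cm

Part | A | x̄ᵢ | ȳᵢ | A·x̄ᵢ | A·ȳᵢ
rectangular body | 10800.00 | 90.00 | 30.00 | 972000.00 | 324000.00
semicircular top | 12723.45 | 90.00 | 98.20 | 1145110.52 | 1249407.01
triangular fin | 200.00 | 186.67 | 6.67 | 37333.33 | 1333.33
hole | -201.06 | 157.00 | 24.00 | -31566.72 | -4825.49
Σ | 23522.39 |  |  | 2122877.13 | 1569914.86
x̄ = 2122877.13 / 23522.39 = 90.25 cm
ȳ = 1569914.86 / 23522.39 = 66.74 cm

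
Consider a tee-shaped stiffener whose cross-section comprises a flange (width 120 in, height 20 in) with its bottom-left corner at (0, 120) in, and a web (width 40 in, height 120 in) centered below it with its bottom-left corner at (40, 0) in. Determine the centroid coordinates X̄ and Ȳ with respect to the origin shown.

X̄ = 60.00 in, Ȳ = 83.33 in

Part | A | x̄ᵢ | ȳᵢ | A·x̄ᵢ | A·ȳᵢ
web | 4800.00 | 60.00 | 60.00 | 288000.00 | 288000.00
flange | 2400.00 | 60.00 | 130.00 | 144000.00 | 312000.00
Σ | 7200.00 |  |  | 432000.00 | 600000.00
X̄ = 432000.00 / 7200.00 = 60.00 in
Ȳ = 600000.00 / 7200.00 = 83.33 in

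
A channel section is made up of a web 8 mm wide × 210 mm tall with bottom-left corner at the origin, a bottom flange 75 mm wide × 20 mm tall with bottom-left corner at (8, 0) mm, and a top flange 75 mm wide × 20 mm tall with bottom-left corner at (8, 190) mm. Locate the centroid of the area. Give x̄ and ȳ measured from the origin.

web: A = 8 × 210 = 1680.00, centroid at (4.00, 105.00).
bottom flange: A = 75 × 20 = 1500.00, centroid at (45.50, 10.00).
top flange: A = 75 × 20 = 1500.00, centroid at (45.50, 200.00).
ΣA = 4680.00 mm²
ΣAx̄ = (1680.00)(4.00) + (1500.00)(45.50) + (1500.00)(45.50) = 143220.00 mm³
ΣAȳ = (1680.00)(105.00) + (1500.00)(10.00) + (1500.00)(200.00) = 491400.00 mm³
x̄ = 143220.00 / 4680.00 = 30.60 mm
ȳ = 491400.00 / 4680.00 = 105.00 mm

x̄ = 30.60 mm, ȳ = 105.00 mm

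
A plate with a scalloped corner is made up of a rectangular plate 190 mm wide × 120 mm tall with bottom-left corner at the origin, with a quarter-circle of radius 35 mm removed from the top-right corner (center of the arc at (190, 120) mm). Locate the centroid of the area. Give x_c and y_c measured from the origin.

plate: A = 190 × 120 = 22800.00, centroid at (95.00, 60.00).
removed quarter-circle: A = −¼π·35² = -962.11, centroid at (175.15, 105.15).
ΣA = 21837.89 mm²
ΣAx_c = (22800.00)(95.00) + (-962.11)(175.15) = 1997490.24 mm³
ΣAy_c = (22800.00)(60.00) + (-962.11)(105.15) = 1266838.14 mm³
x_c = 1997490.24 / 21837.89 = 91.47 mm
y_c = 1266838.14 / 21837.89 = 58.01 mm

x_c = 91.47 mm, y_c = 58.01 mm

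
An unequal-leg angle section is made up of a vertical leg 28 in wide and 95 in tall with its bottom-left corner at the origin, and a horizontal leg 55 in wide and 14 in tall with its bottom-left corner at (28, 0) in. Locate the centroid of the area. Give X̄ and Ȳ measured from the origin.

vertical leg: A = 28 × 95 = 2660.00, centroid at (14.00, 47.50).
horizontal leg: A = 55 × 14 = 770.00, centroid at (55.50, 7.00).
ΣA = 3430.00 in², ΣAX̄ = 79975.00 in³, ΣAȲ = 131740.00 in³.
X̄ = 79975.00/3430.00 = 23.32 in; Ȳ = 131740.00/3430.00 = 38.41 in.

X̄ = 23.32 in, Ȳ = 38.41 in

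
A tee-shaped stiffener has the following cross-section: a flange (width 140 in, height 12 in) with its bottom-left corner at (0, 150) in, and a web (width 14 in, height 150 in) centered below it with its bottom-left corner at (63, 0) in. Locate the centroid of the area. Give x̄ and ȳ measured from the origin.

web: A = 14 × 150 = 2100.00, centroid at (70.00, 75.00).
flange: A = 140 × 12 = 1680.00, centroid at (70.00, 156.00).
ΣA = 3780.00 in², ΣAx̄ = 264600.00 in³, ΣAȳ = 419580.00 in³.
x̄ = 264600.00/3780.00 = 70.00 in; ȳ = 419580.00/3780.00 = 111.00 in.

x̄ = 70.00 in, ȳ = 111.00 in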